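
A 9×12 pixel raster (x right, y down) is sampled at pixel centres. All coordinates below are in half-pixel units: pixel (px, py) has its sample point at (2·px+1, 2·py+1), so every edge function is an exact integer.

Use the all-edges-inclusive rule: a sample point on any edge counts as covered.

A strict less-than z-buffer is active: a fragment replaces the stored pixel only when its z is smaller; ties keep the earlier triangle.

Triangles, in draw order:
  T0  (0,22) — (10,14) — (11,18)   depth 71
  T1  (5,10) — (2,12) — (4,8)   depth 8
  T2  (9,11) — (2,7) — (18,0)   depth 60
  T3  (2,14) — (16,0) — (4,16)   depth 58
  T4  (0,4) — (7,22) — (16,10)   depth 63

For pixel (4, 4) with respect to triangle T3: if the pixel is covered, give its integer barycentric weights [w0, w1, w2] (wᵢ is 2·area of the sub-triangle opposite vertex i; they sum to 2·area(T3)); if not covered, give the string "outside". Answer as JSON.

T0:
  2·area = 48
  edge (0, 22)→(10, 14): d=(10,-8) inclusive
  edge (10, 14)→(11, 18): d=(1,4) inclusive
  edge (11, 18)→(0, 22): d=(-11,4) inclusive
    (4,7)@(9, 15): e=[2,5,41] → #
    (5,7)@(11, 15): e=[18,-3,33] → ·
    (3,8)@(7, 17): e=[6,15,27] → #
    (5,8)@(11, 17): e=[38,-1,11] → ·
    (2,9)@(5, 19): e=[10,25,13] → #
    (4,9)@(9, 19): e=[42,9,-3] → ·
    (2,10)@(5, 21): e=[30,27,-9] → ·
    (3,10)@(7, 21): e=[46,19,-17] → ·
  covered (5 px):
    · · · · · · · · ·
    · · · · · · · · ·
    · · · · · · · · ·
    · · · · · · · · ·
    · · · · · · · · ·
    · · · · · · · · ·
    · · · · · · · · ·
    · · · · # · · · ·
    · · · # # · · · ·
    · · # # · · · · ·
    · · · · · · · · ·
    · · · · · · · · ·
T1:
  2·area = 8
  edge (5, 10)→(2, 12): d=(-3,2) inclusive
  edge (2, 12)→(4, 8): d=(2,-4) inclusive
  edge (4, 8)→(5, 10): d=(1,2) inclusive
    (1,5)@(3, 11): e=[1,2,5] → #
    (2,5)@(5, 11): e=[-3,10,1] → ·
    (1,6)@(3, 13): e=[-5,6,7] → ·
  covered (1 px):
    · · · · · · · · ·
    · · · · · · · · ·
    · · · · · · · · ·
    · · · · · · · · ·
    · · · · · · · · ·
    · # · · · · · · ·
    · · · · · · · · ·
    · · · · · · · · ·
    · · · · · · · · ·
    · · · · · · · · ·
    · · · · · · · · ·
    · · · · · · · · ·
T2:
  2·area = 113
  edge (9, 11)→(2, 7): d=(-7,-4) inclusive
  edge (2, 7)→(18, 0): d=(16,-7) inclusive
  edge (18, 0)→(9, 11): d=(-9,11) inclusive
    (8,0)@(17, 1): e=[102,9,2] → #
    (6,1)@(13, 3): e=[72,13,28] → #
    (7,1)@(15, 3): e=[80,27,6] → #
    (8,1)@(17, 3): e=[88,41,-16] → ·
    (3,2)@(7, 5): e=[34,3,76] → #
    (4,2)@(9, 5): e=[42,17,54] → #
    (5,2)@(11, 5): e=[50,31,32] → #
    (7,2)@(15, 5): e=[66,59,-12] → ·
    (1,3)@(3, 7): e=[4,7,102] → #
    (2,3)@(5, 7): e=[12,21,80] → #
    (6,3)@(13, 7): e=[44,77,-8] → ·
    (1,4)@(3, 9): e=[-10,39,84] → ·
    (4,5)@(9, 11): e=[0,113,0] → #  [on edge]
  covered (15 px):
    · · · · · · · · #
    · · · · · · # # ·
    · · · # # # # · ·
    · # # # # # · · ·
    · · · # # · · · ·
    · · · · # · · · ·
    · · · · · · · · ·
    · · · · · · · · ·
    · · · · · · · · ·
    · · · · · · · · ·
    · · · · · · · · ·
    · · · · · · · · ·
T3:
  2·area = 56
  edge (2, 14)→(16, 0): d=(14,-14) inclusive
  edge (16, 0)→(4, 16): d=(-12,16) inclusive
  edge (4, 16)→(2, 14): d=(-2,-2) inclusive
    (7,0)@(15, 1): e=[0,4,52] → #  [on edge]
    (8,0)@(17, 1): e=[28,-28,56] → ·
    (6,1)@(13, 3): e=[0,12,44] → #  [on edge]
    (7,1)@(15, 3): e=[28,-20,48] → ·
    (5,2)@(11, 5): e=[0,20,36] → #  [on edge]
    (6,2)@(13, 5): e=[28,-12,40] → ·
    (4,3)@(9, 7): e=[0,28,28] → #  [on edge]
    (5,3)@(11, 7): e=[28,-4,32] → ·
    (3,4)@(7, 9): e=[0,36,20] → #  [on edge]
    (5,4)@(11, 9): e=[56,-28,28] → ·
    (2,5)@(5, 11): e=[0,44,12] → #  [on edge]
    (4,5)@(9, 11): e=[56,-20,20] → ·
    (0,6)@(1, 13): e=[-28,84,0] → ·  [on edge]
    (1,6)@(3, 13): e=[0,52,4] → #  [on edge]
    (0,7)@(1, 15): e=[0,60,-4] → ·  [on edge]
    (1,7)@(3, 15): e=[28,28,0] → #  [on edge]
    (2,8)@(5, 17): e=[84,-28,0] → ·  [on edge]
    (3,9)@(7, 19): e=[140,-84,0] → ·  [on edge]
    (4,10)@(9, 21): e=[196,-140,0] → ·  [on edge]
    (5,11)@(11, 23): e=[252,-196,0] → ·  [on edge]
  covered (11 px):
    · · · · · · · # ·
    · · · · · · # · ·
    · · · · · # · · ·
    · · · · # · · · ·
    · · · # # · · · ·
    · · # # · · · · ·
    · # # · · · · · ·
    · # · · · · · · ·
    · · · · · · · · ·
    · · · · · · · · ·
    · · · · · · · · ·
    · · · · · · · · ·
T4:
  2·area = 246  (B↔C swapped to make it positive)
  edge (0, 4)→(16, 10): d=(16,6) inclusive
  edge (16, 10)→(7, 22): d=(-9,12) inclusive
  edge (7, 22)→(0, 4): d=(-7,-18) inclusive
    (0,2)@(1, 5): e=[10,225,11] → #
    (1,2)@(3, 5): e=[-2,201,47] → ·
    (0,3)@(1, 7): e=[42,207,-3] → ·
    (1,3)@(3, 7): e=[30,183,33] → #
    (2,3)@(5, 7): e=[18,159,69] → #
    (3,3)@(7, 7): e=[6,135,105] → #
    (4,3)@(9, 7): e=[-6,111,141] → ·
    (1,4)@(3, 9): e=[62,165,19] → #
    (4,4)@(9, 9): e=[26,93,127] → #
    (5,4)@(11, 9): e=[14,69,163] → #
    (6,4)@(13, 9): e=[2,45,199] → #
    (7,4)@(15, 9): e=[-10,21,235] → ·
  covered (31 px):
    · · · · · · · · ·
    · · · · · · · · ·
    # · · · · · · · ·
    · # # # · · · · ·
    · # # # # # # · ·
    · # # # # # # # ·
    · · # # # # # · ·
    · · # # # # · · ·
    · · · # # · · · ·
    · · · # # · · · ·
    · · · # · · · · ·
    · · · · · · · · ·

Answer: [4,24,28]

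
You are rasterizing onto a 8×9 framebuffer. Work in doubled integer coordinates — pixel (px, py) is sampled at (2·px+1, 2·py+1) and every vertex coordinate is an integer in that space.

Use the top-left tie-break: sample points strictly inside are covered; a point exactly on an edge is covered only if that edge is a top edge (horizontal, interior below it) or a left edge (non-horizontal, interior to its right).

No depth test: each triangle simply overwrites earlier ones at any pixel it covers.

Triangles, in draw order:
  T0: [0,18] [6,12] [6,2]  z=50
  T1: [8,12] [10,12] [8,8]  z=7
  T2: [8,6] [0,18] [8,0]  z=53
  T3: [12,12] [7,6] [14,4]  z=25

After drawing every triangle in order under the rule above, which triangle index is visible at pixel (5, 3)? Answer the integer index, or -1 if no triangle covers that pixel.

T0:
  2·area = 60  (B↔C swapped to make it positive)
  edge (0, 18)→(6, 2): d=(6,-16) top-left  bias=+0
  edge (6, 2)→(6, 12): d=(0,10) right/bottom  bias=-1
  edge (6, 12)→(0, 18): d=(-6,6) right/bottom  bias=-1
    (7,1)@(15, 3): e=[150,-90,0] → ·  [on edge]
    (2,2)@(5, 5): e=[2,10,48] → #
    (3,2)@(7, 5): e=[34,-10,36] → ·
    (6,2)@(13, 5): e=[130,-70,0] → ·  [on edge]
    (2,3)@(5, 7): e=[14,10,36] → #
    (3,3)@(7, 7): e=[46,-10,24] → ·
    (5,3)@(11, 7): e=[110,-50,0] → ·  [on edge]
    (2,4)@(5, 9): e=[26,10,24] → #
    (3,4)@(7, 9): e=[58,-10,12] → ·
    (4,4)@(9, 9): e=[90,-30,0] → ·  [on edge]
    (1,5)@(3, 11): e=[6,30,24] → #
    (3,5)@(7, 11): e=[70,-10,0] → ·  [on edge]
    (2,6)@(5, 13): e=[50,10,0] → ·  [on edge]
    (1,7)@(3, 15): e=[30,30,0] → ·  [on edge]
    (0,8)@(1, 17): e=[10,50,0] → ·  [on edge]
  covered (6 px):
    · · · · · · · ·
    · · · · · · · ·
    · · # · · · · ·
    · · # · · · · ·
    · · # · · · · ·
    · # # · · · · ·
    · # · · · · · ·
    · · · · · · · ·
    · · · · · · · ·
T1:
  2·area = 8  (B↔C swapped to make it positive)
  edge (8, 12)→(8, 8): d=(0,-4) top-left  bias=+0
  edge (8, 8)→(10, 12): d=(2,4) right/bottom  bias=-1
  edge (10, 12)→(8, 12): d=(-2,0) right/bottom  bias=-1
    (4,5)@(9, 11): e=[4,2,2] → #
    (5,5)@(11, 11): e=[12,-6,2] → ·
    (4,6)@(9, 13): e=[4,6,-2] → ·
  covered (1 px):
    · · · · · · · ·
    · · · · · · · ·
    · · · · · · · ·
    · · · · · · · ·
    · · · · · · · ·
    · · · · # · · ·
    · · · · · · · ·
    · · · · · · · ·
    · · · · · · · ·
T2:
  2·area = 48
  edge (8, 6)→(0, 18): d=(-8,12) right/bottom  bias=-1
  edge (0, 18)→(8, 0): d=(8,-18) top-left  bias=+0
  edge (8, 0)→(8, 6): d=(0,6) right/bottom  bias=-1
    (3,1)@(7, 3): e=[36,6,6] → #
    (4,1)@(9, 3): e=[12,42,-6] → ·
    (3,2)@(7, 5): e=[20,22,6] → #
    (4,2)@(9, 5): e=[-4,58,-6] → ·
    (2,3)@(5, 7): e=[28,2,18] → #
    (4,3)@(9, 7): e=[-20,74,-6] → ·
    (2,4)@(5, 9): e=[12,18,18] → #
    (3,4)@(7, 9): e=[-12,54,6] → ·
    (2,5)@(5, 11): e=[-4,34,18] → ·
    (1,6)@(3, 13): e=[4,14,30] → #
    (2,6)@(5, 13): e=[-20,50,18] → ·
    (1,7)@(3, 15): e=[-12,30,30] → ·
  covered (6 px):
    · · · · · · · ·
    · · · # · · · ·
    · · · # · · · ·
    · · # # · · · ·
    · · # · · · · ·
    · · · · · · · ·
    · # · · · · · ·
    · · · · · · · ·
    · · · · · · · ·
T3:
  2·area = 52
  edge (12, 12)→(7, 6): d=(-5,-6) top-left  bias=+0
  edge (7, 6)→(14, 4): d=(7,-2) top-left  bias=+0
  edge (14, 4)→(12, 12): d=(-2,8) right/bottom  bias=-1
    (5,2)@(11, 5): e=[29,1,22] → #
    (6,2)@(13, 5): e=[41,5,6] → #
    (7,2)@(15, 5): e=[53,9,-10] → ·
    (4,3)@(9, 7): e=[7,11,34] → #
    (7,3)@(15, 7): e=[43,23,-14] → ·
    (4,4)@(9, 9): e=[-3,25,30] → ·
    (5,4)@(11, 9): e=[9,29,14] → #
    (6,4)@(13, 9): e=[21,33,-2] → ·
    (5,5)@(11, 11): e=[-1,43,10] → ·
  covered (6 px):
    · · · · · · · ·
    · · · · · · · ·
    · · · · · # # ·
    · · · · # # # ·
    · · · · · # · ·
    · · · · · · · ·
    · · · · · · · ·
    · · · · · · · ·
    · · · · · · · ·

Z-buffer (winner per pixel, '.' = empty):
  . . . . . . . .
  . . . 2 . . . .
  . . 0 2 . 3 3 .
  . . 2 2 3 3 3 .
  . . 2 . . 3 . .
  . 0 0 . 1 . . .
  . 2 . . . . . .
  . . . . . . . .
  . . . . . . . .

Answer: 3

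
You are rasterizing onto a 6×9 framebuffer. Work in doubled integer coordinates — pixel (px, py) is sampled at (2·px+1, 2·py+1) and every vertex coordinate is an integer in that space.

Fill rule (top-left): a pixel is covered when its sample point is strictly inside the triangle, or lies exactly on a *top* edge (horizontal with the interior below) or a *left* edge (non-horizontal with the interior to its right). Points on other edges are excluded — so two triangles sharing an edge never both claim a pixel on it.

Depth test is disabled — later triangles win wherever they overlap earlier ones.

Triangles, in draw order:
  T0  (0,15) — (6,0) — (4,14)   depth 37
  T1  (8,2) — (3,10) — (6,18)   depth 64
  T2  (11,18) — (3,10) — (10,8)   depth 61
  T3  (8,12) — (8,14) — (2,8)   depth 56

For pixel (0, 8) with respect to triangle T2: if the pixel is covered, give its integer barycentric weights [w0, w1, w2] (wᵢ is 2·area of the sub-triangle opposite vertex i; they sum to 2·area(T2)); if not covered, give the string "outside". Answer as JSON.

T0:
  2·area = 54
  edge (0, 15)→(6, 0): d=(6,-15) top-left  bias=+0
  edge (6, 0)→(4, 14): d=(-2,14) right/bottom  bias=-1
  edge (4, 14)→(0, 15): d=(-4,1) right/bottom  bias=-1
    (2,1)@(5, 3): e=[3,8,43] → #
    (3,1)@(7, 3): e=[33,-20,41] → ·
    (2,2)@(5, 5): e=[15,4,35] → #
    (3,2)@(7, 5): e=[45,-24,33] → ·
    (2,3)@(5, 7): e=[27,0,27] → ·  [on edge]
    (1,4)@(3, 9): e=[9,24,21] → #
    (2,4)@(5, 9): e=[39,-4,19] → ·
    (1,5)@(3, 11): e=[21,20,13] → #
    (2,5)@(5, 11): e=[51,-8,11] → ·
    (0,6)@(1, 13): e=[3,44,7] → #
    (2,6)@(5, 13): e=[63,-12,3] → ·
    (0,7)@(1, 15): e=[15,40,-1] → ·
  covered (6 px):
    · · · · · ·
    · · # · · ·
    · · # · · ·
    · · · · · ·
    · # · · · ·
    · # · · · ·
    # # · · · ·
    · · · · · ·
    · · · · · ·
T1:
  2·area = 64  (B↔C swapped to make it positive)
  edge (8, 2)→(6, 18): d=(-2,16) right/bottom  bias=-1
  edge (6, 18)→(3, 10): d=(-3,-8) top-left  bias=+0
  edge (3, 10)→(8, 2): d=(5,-8) top-left  bias=+0
    (3,2)@(7, 5): e=[10,47,7] → #
    (4,2)@(9, 5): e=[-22,63,23] → ·
    (2,3)@(5, 7): e=[38,25,1] → #
    (4,3)@(9, 7): e=[-26,57,33] → ·
    (2,4)@(5, 9): e=[34,19,11] → #
    (4,4)@(9, 9): e=[-30,51,43] → ·
    (2,5)@(5, 11): e=[30,13,21] → #
    (3,5)@(7, 11): e=[-2,29,37] → ·
    (2,6)@(5, 13): e=[26,7,31] → #
    (3,6)@(7, 13): e=[-6,23,47] → ·
    (2,7)@(5, 15): e=[22,1,41] → #
    (3,7)@(7, 15): e=[-10,17,57] → ·
  covered (8 px):
    · · · · · ·
    · · · · · ·
    · · · # · ·
    · · # # · ·
    · · # # · ·
    · · # · · ·
    · · # · · ·
    · · # · · ·
    · · · · · ·
T2:
  2·area = 72
  edge (11, 18)→(3, 10): d=(-8,-8) top-left  bias=+0
  edge (3, 10)→(10, 8): d=(7,-2) top-left  bias=+0
  edge (10, 8)→(11, 18): d=(1,10) right/bottom  bias=-1
    (3,4)@(7, 9): e=[40,1,31] → #
    (4,4)@(9, 9): e=[56,5,11] → #
    (5,4)@(11, 9): e=[72,9,-9] → ·
    (2,5)@(5, 11): e=[8,11,53] → #
    (5,5)@(11, 11): e=[56,23,-7] → ·
    (2,6)@(5, 13): e=[-8,25,55] → ·
    (3,6)@(7, 13): e=[8,29,35] → #
    (5,6)@(11, 13): e=[40,37,-5] → ·
    (3,7)@(7, 15): e=[-8,43,37] → ·
    (4,7)@(9, 15): e=[8,47,17] → #
    (5,7)@(11, 15): e=[24,51,-3] → ·
    (4,8)@(9, 17): e=[-8,61,19] → ·
  covered (8 px):
    · · · · · ·
    · · · · · ·
    · · · · · ·
    · · · · · ·
    · · · # # ·
    · · # # # ·
    · · · # # ·
    · · · · # ·
    · · · · · ·
T3:
  2·area = 12
  edge (8, 12)→(8, 14): d=(0,2) right/bottom  bias=-1
  edge (8, 14)→(2, 8): d=(-6,-6) top-left  bias=+0
  edge (2, 8)→(8, 12): d=(6,4) right/bottom  bias=-1
    (0,3)@(1, 7): e=[14,0,-2] → ·  [on edge]
    (1,4)@(3, 9): e=[10,0,2] → #  [on edge]
    (2,4)@(5, 9): e=[6,12,-6] → ·
    (1,5)@(3, 11): e=[10,-12,14] → ·
    (2,5)@(5, 11): e=[6,0,6] → #  [on edge]
    (3,5)@(7, 11): e=[2,12,-2] → ·
    (2,6)@(5, 13): e=[6,-12,18] → ·
    (3,6)@(7, 13): e=[2,0,10] → #  [on edge]
    (4,6)@(9, 13): e=[-2,12,2] → ·
    (3,7)@(7, 15): e=[2,-12,22] → ·
    (4,7)@(9, 15): e=[-2,0,14] → ·  [on edge]
    (5,8)@(11, 17): e=[-6,0,18] → ·  [on edge]
  covered (3 px):
    · · · · · ·
    · · · · · ·
    · · · · · ·
    · · · · · ·
    · # · · · ·
    · · # · · ·
    · · · # · ·
    · · · · · ·
    · · · · · ·

Answer: "outside"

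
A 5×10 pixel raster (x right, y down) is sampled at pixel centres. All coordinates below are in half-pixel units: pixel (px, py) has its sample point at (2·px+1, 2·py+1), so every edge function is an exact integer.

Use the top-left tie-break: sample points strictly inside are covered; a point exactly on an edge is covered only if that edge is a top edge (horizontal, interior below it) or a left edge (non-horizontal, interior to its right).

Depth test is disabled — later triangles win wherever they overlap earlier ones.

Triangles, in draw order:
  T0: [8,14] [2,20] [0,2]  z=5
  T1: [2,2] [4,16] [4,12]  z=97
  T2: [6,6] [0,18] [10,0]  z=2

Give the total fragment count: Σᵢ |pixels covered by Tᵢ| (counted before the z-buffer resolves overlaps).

T0:
  2·area = 120
  edge (8, 14)→(2, 20): d=(-6,6) right/bottom  bias=-1
  edge (2, 20)→(0, 2): d=(-2,-18) top-left  bias=+0
  edge (0, 2)→(8, 14): d=(8,12) right/bottom  bias=-1
    (0,2)@(1, 5): e=[96,12,12] → █
    (1,2)@(3, 5): e=[84,48,-12] → ·
    (0,3)@(1, 7): e=[84,8,28] → █
    (1,3)@(3, 7): e=[72,44,4] → █
    (2,3)@(5, 7): e=[60,80,-20] → ·
    (0,4)@(1, 9): e=[72,4,44] → █
    (2,4)@(5, 9): e=[48,76,-4] → ·
    (0,5)@(1, 11): e=[60,0,60] → █  [on edge]
    (2,5)@(5, 11): e=[36,72,12] → █
    (3,5)@(7, 11): e=[24,108,-12] → ·
    (0,6)@(1, 13): e=[48,-4,76] → ·
    (1,6)@(3, 13): e=[36,32,52] → █
    (4,6)@(9, 13): e=[0,140,-20] → ·  [on edge]
    (3,7)@(7, 15): e=[0,100,20] → ·  [on edge]
    (2,8)@(5, 17): e=[0,60,60] → ·  [on edge]
    (1,9)@(3, 19): e=[0,20,100] → ·  [on edge]
  covered (14 px):
    · · · · ·
    · · · · ·
    █ · · · ·
    █ █ · · ·
    █ █ · · ·
    █ █ █ · ·
    · █ █ █ ·
    · █ █ · ·
    · █ · · ·
    · · · · ·
T1:
  2·area = 8  (B↔C swapped to make it positive)
  edge (2, 2)→(4, 12): d=(2,10) right/bottom  bias=-1
  edge (4, 12)→(4, 16): d=(0,4) right/bottom  bias=-1
  edge (4, 16)→(2, 2): d=(-2,-14) top-left  bias=+0
    (1,3)@(3, 7): e=[0,4,4] → ·  [on edge]
    (1,4)@(3, 9): e=[4,4,0] → █  [on edge]
    (2,4)@(5, 9): e=[-16,-4,28] → ·
    (1,5)@(3, 11): e=[8,4,-4] → ·
    (2,8)@(5, 17): e=[0,-4,12] → ·  [on edge]
  covered (1 px):
    · · · · ·
    · · · · ·
    · · · · ·
    · · · · ·
    · █ · · ·
    · · · · ·
    · · · · ·
    · · · · ·
    · · · · ·
    · · · · ·
T2:
  2·area = 12  (B↔C swapped to make it positive)
  edge (6, 6)→(10, 0): d=(4,-6) top-left  bias=+0
  edge (10, 0)→(0, 18): d=(-10,18) right/bottom  bias=-1
  edge (0, 18)→(6, 6): d=(6,-12) top-left  bias=+0
    (3,2)@(7, 5): e=[2,4,6] → █
    (4,2)@(9, 5): e=[14,-32,30] → ·
    (3,3)@(7, 7): e=[10,-16,18] → ·
    (2,4)@(5, 9): e=[6,0,6] → ·  [on edge]
  covered (1 px):
    · · · · ·
    · · · · ·
    · · · █ ·
    · · · · ·
    · · · · ·
    · · · · ·
    · · · · ·
    · · · · ·
    · · · · ·
    · · · · ·

Result: 16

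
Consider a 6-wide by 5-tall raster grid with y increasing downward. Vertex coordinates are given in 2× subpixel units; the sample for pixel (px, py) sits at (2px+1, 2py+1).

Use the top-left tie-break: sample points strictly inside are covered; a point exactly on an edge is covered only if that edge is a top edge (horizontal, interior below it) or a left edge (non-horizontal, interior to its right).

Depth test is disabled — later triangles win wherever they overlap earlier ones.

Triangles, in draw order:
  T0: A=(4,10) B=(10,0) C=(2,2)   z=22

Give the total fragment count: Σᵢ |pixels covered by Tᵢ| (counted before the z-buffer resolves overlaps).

T0:
  2·area = 68  (B↔C swapped to make it positive)
  edge (4, 10)→(2, 2): d=(-2,-8) top-left  bias=+0
  edge (2, 2)→(10, 0): d=(8,-2) top-left  bias=+0
  edge (10, 0)→(4, 10): d=(-6,10) right/bottom  bias=-1
    (3,0)@(7, 1): e=[42,2,24] → #
    (4,0)@(9, 1): e=[58,6,4] → #
    (5,0)@(11, 1): e=[74,10,-16] → ·
    (1,1)@(3, 3): e=[6,10,52] → #
    (2,1)@(5, 3): e=[22,14,32] → #
    (4,1)@(9, 3): e=[54,22,-8] → ·
    (1,2)@(3, 5): e=[2,26,40] → #
    (3,2)@(7, 5): e=[34,34,0] → ·  [on edge]
    (1,3)@(3, 7): e=[-2,42,28] → ·
    (2,3)@(5, 7): e=[14,46,8] → #
    (3,3)@(7, 7): e=[30,50,-12] → ·
    (2,4)@(5, 9): e=[10,62,-4] → ·
  covered (8 px):
    · · · # # ·
    · # # # · ·
    · # # · · ·
    · · # · · ·
    · · · · · ·

Final: 8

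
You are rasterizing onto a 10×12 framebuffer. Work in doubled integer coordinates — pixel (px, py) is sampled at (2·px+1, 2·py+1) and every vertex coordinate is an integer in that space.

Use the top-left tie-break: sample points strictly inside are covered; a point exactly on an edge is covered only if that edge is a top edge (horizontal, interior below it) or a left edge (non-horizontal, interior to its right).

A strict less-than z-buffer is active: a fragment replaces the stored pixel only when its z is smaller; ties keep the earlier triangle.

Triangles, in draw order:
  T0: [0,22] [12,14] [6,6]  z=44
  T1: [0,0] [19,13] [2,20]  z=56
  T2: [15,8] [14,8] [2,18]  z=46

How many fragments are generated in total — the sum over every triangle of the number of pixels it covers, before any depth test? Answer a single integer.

T0:
  2·area = 144  (B↔C swapped to make it positive)
  edge (0, 22)→(6, 6): d=(6,-16) top-left  bias=+0
  edge (6, 6)→(12, 14): d=(6,8) right/bottom  bias=-1
  edge (12, 14)→(0, 22): d=(-12,8) right/bottom  bias=-1
    (2,4)@(5, 9): e=[2,26,116] → #
    (3,4)@(7, 9): e=[34,10,100] → #
    (4,4)@(9, 9): e=[66,-6,84] → ·
    (2,5)@(5, 11): e=[14,38,92] → #
    (4,5)@(9, 11): e=[78,6,60] → #
    (5,5)@(11, 11): e=[110,-10,44] → ·
    (2,6)@(5, 13): e=[26,50,68] → #
    (5,6)@(11, 13): e=[122,2,20] → #
    (6,6)@(13, 13): e=[154,-14,4] → ·
    (1,7)@(3, 15): e=[6,78,60] → #
    (5,7)@(11, 15): e=[134,14,-4] → ·
    (1,8)@(3, 17): e=[18,90,36] → #
  covered (18 px):
    · · · · · · · · · ·
    · · · · · · · · · ·
    · · · · · · · · · ·
    · · · · · · · · · ·
    · · # # · · · · · ·
    · · # # # · · · · ·
    · · # # # # · · · ·
    · # # # # · · · · ·
    · # # # · · · · · ·
    · # · · · · · · · ·
    # · · · · · · · · ·
    · · · · · · · · · ·
T1:
  2·area = 354
  edge (0, 0)→(19, 13): d=(19,13) right/bottom  bias=-1
  edge (19, 13)→(2, 20): d=(-17,7) right/bottom  bias=-1
  edge (2, 20)→(0, 0): d=(-2,-20) top-left  bias=+0
    (0,0)@(1, 1): e=[6,330,18] → #
    (1,0)@(3, 1): e=[-20,316,58] → ·
    (0,1)@(1, 3): e=[44,296,14] → #
    (1,1)@(3, 3): e=[18,282,54] → #
    (2,1)@(5, 3): e=[-8,268,94] → ·
    (0,2)@(1, 5): e=[82,262,10] → #
    (2,2)@(5, 5): e=[30,234,90] → #
    (3,2)@(7, 5): e=[4,220,130] → #
    (4,2)@(9, 5): e=[-22,206,170] → ·
    (0,3)@(1, 7): e=[120,228,6] → #
    (4,3)@(9, 7): e=[16,172,166] → #
    (5,3)@(11, 7): e=[-10,158,206] → ·
    (9,6)@(19, 13): e=[0,0,354] → ·  [on edge]
  covered (45 px):
    # · · · · · · · · ·
    # # · · · · · · · ·
    # # # # · · · · · ·
    # # # # # · · · · ·
    # # # # # # # · · ·
    · # # # # # # # · ·
    · # # # # # # # # ·
    · # # # # # # · · ·
    · # # # # · · · · ·
    · # · · · · · · · ·
    · · · · · · · · · ·
    · · · · · · · · · ·
T2:
  2·area = 10  (B↔C swapped to make it positive)
  edge (15, 8)→(2, 18): d=(-13,10) right/bottom  bias=-1
  edge (2, 18)→(14, 8): d=(12,-10) top-left  bias=+0
  edge (14, 8)→(15, 8): d=(1,0) top-left  bias=+0
    (6,4)@(13, 9): e=[7,2,1] → #
    (7,4)@(15, 9): e=[-13,22,1] → ·
    (5,5)@(11, 11): e=[1,6,3] → #
    (6,5)@(13, 11): e=[-19,26,3] → ·
    (5,6)@(11, 13): e=[-25,30,5] → ·
  covered (2 px):
    · · · · · · · · · ·
    · · · · · · · · · ·
    · · · · · · · · · ·
    · · · · · · · · · ·
    · · · · · · # · · ·
    · · · · · # · · · ·
    · · · · · · · · · ·
    · · · · · · · · · ·
    · · · · · · · · · ·
    · · · · · · · · · ·
    · · · · · · · · · ·
    · · · · · · · · · ·

Answer: 65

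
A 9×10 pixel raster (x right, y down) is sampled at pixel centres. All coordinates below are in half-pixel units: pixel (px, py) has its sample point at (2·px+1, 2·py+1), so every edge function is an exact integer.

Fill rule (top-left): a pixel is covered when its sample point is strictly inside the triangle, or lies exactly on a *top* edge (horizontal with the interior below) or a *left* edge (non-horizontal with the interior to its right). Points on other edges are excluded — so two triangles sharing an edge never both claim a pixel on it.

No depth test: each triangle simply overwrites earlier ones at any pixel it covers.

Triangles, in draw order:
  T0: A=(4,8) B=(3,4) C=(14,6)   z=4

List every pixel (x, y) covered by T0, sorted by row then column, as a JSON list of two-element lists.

T0:
  2·area = 42
  edge (4, 8)→(3, 4): d=(-1,-4) top-left  bias=+0
  edge (3, 4)→(14, 6): d=(11,2) right/bottom  bias=-1
  edge (14, 6)→(4, 8): d=(-10,2) right/bottom  bias=-1
    (2,2)@(5, 5): e=[7,7,28] → X
    (3,2)@(7, 5): e=[15,3,24] → X
    (4,2)@(9, 5): e=[23,-1,20] → .
    (2,3)@(5, 7): e=[5,29,8] → X
    (4,3)@(9, 7): e=[21,21,0] → .  [on edge]
    (2,4)@(5, 9): e=[3,51,-12] → .
    (3,4)@(7, 9): e=[11,47,-16] → .
  covered (4 px):
    . . . . . . . . .
    . . . . . . . . .
    . . X X . . . . .
    . . X X . . . . .
    . . . . . . . . .
    . . . . . . . . .
    . . . . . . . . .
    . . . . . . . . .
    . . . . . . . . .
    . . . . . . . . .

Final: [[2,2],[3,2],[2,3],[3,3]]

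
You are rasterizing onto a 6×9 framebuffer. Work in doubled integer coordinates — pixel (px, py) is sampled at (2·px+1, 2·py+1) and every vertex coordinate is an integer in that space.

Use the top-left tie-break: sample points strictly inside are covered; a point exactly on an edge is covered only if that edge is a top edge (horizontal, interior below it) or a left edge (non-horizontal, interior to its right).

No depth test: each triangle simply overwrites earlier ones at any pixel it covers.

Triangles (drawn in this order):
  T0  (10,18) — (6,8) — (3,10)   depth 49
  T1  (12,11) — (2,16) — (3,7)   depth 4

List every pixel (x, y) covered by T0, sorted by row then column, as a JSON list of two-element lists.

T0:
  2·area = 38  (B↔C swapped to make it positive)
  edge (10, 18)→(3, 10): d=(-7,-8) top-left  bias=+0
  edge (3, 10)→(6, 8): d=(3,-2) top-left  bias=+0
  edge (6, 8)→(10, 18): d=(4,10) right/bottom  bias=-1
    (2,4)@(5, 9): e=[23,1,14] → X
    (3,4)@(7, 9): e=[39,5,-6] → .
    (2,5)@(5, 11): e=[9,7,22] → X
    (3,5)@(7, 11): e=[25,11,2] → X
    (4,5)@(9, 11): e=[41,15,-18] → .
    (2,6)@(5, 13): e=[-5,13,30] → .
    (3,6)@(7, 13): e=[11,17,10] → X
    (4,6)@(9, 13): e=[27,21,-10] → .
    (3,7)@(7, 15): e=[-3,23,18] → .
  covered (4 px):
    . . . . . .
    . . . . . .
    . . . . . .
    . . . . . .
    . . X . . .
    . . X X . .
    . . . X . .
    . . . . . .
    . . . . . .
T1:
  2·area = 85
  edge (12, 11)→(2, 16): d=(-10,5) right/bottom  bias=-1
  edge (2, 16)→(3, 7): d=(1,-9) top-left  bias=+0
  edge (3, 7)→(12, 11): d=(9,4) right/bottom  bias=-1
    (1,3)@(3, 7): e=[85,0,0] → .  [on edge]
    (1,4)@(3, 9): e=[65,2,18] → X
    (2,4)@(5, 9): e=[55,20,10] → X
    (3,4)@(7, 9): e=[45,38,2] → X
    (4,4)@(9, 9): e=[35,56,-6] → .
    (1,5)@(3, 11): e=[45,4,36] → X
    (4,5)@(9, 11): e=[15,58,12] → X
    (5,5)@(11, 11): e=[5,76,4] → X
    (1,6)@(3, 13): e=[25,6,54] → X
    (4,6)@(9, 13): e=[-5,60,30] → .
    (5,6)@(11, 13): e=[-15,78,22] → .
    (1,7)@(3, 15): e=[5,8,72] → X
  covered (12 px):
    . . . . . .
    . . . . . .
    . . . . . .
    . . . . . .
    . X X X . .
    . X X X X X
    . X X X . .
    . X . . . .
    . . . . . .

Result: [[2,4],[2,5],[3,5],[3,6]]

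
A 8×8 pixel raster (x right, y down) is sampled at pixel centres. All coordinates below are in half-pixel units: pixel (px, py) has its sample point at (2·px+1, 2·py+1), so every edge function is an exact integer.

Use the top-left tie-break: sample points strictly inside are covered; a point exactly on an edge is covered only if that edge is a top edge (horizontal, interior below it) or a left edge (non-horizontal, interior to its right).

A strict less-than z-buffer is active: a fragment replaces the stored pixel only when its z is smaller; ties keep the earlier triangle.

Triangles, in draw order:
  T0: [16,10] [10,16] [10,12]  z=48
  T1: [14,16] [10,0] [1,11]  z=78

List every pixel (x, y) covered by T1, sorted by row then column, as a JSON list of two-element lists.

T0:
  2·area = 24
  edge (16, 10)→(10, 16): d=(-6,6) right/bottom  bias=-1
  edge (10, 16)→(10, 12): d=(0,-4) top-left  bias=+0
  edge (10, 12)→(16, 10): d=(6,-2) top-left  bias=+0
    (6,5)@(13, 11): e=[12,12,0] → X  [on edge]
    (7,5)@(15, 11): e=[0,20,4] → .  [on edge]
    (3,6)@(7, 13): e=[36,-12,0] → .  [on edge]
    (5,6)@(11, 13): e=[12,4,8] → X
    (6,6)@(13, 13): e=[0,12,12] → .  [on edge]
    (0,7)@(1, 15): e=[60,-36,0] → .  [on edge]
    (5,7)@(11, 15): e=[0,4,20] → .  [on edge]
  covered (2 px):
    . . . . . . . .
    . . . . . . . .
    . . . . . . . .
    . . . . . . . .
    . . . . . . . .
    . . . . . . X .
    . . . . . X . .
    . . . . . . . .
T1:
  2·area = 188  (B↔C swapped to make it positive)
  edge (14, 16)→(1, 11): d=(-13,-5) top-left  bias=+0
  edge (1, 11)→(10, 0): d=(9,-11) top-left  bias=+0
  edge (10, 0)→(14, 16): d=(4,16) right/bottom  bias=-1
    (4,1)@(9, 3): e=[144,16,28] → X
    (5,1)@(11, 3): e=[154,38,-4] → .
    (3,2)@(7, 5): e=[108,12,68] → X
    (5,2)@(11, 5): e=[128,56,4] → X
    (6,2)@(13, 5): e=[138,78,-28] → .
    (2,3)@(5, 7): e=[72,8,108] → X
    (6,3)@(13, 7): e=[112,96,-20] → .
    (1,4)@(3, 9): e=[36,4,148] → X
    (6,4)@(13, 9): e=[86,114,-12] → .
    (0,5)@(1, 11): e=[0,0,188] → X  [on edge]
    (6,5)@(13, 11): e=[60,132,-4] → .
    (0,6)@(1, 13): e=[-26,18,196] → .
  covered (24 px):
    . . . . . . . .
    . . . . X . . .
    . . . X X X . .
    . . X X X X . .
    . X X X X X . .
    X X X X X X . .
    . . . X X X X .
    . . . . . . X .

Final: [[4,1],[3,2],[4,2],[5,2],[2,3],[3,3],[4,3],[5,3],[1,4],[2,4],[3,4],[4,4],[5,4],[0,5],[1,5],[2,5],[3,5],[4,5],[5,5],[3,6],[4,6],[5,6],[6,6],[6,7]]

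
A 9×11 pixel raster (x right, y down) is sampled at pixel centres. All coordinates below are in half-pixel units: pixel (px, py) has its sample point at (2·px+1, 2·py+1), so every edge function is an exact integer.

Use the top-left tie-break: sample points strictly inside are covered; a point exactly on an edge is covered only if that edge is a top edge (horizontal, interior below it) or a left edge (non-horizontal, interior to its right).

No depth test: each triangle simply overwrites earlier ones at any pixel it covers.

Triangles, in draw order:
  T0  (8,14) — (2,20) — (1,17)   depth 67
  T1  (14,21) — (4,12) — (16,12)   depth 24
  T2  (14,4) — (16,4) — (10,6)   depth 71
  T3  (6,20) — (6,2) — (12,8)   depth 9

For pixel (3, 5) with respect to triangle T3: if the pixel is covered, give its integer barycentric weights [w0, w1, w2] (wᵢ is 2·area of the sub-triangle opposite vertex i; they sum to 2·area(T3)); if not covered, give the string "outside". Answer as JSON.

T0:
  2·area = 24
  edge (8, 14)→(2, 20): d=(-6,6) right/bottom  bias=-1
  edge (2, 20)→(1, 17): d=(-1,-3) top-left  bias=+0
  edge (1, 17)→(8, 14): d=(7,-3) top-left  bias=+0
    (8,2)@(17, 5): e=[0,60,-36] → .  [on edge]
    (7,3)@(15, 7): e=[0,52,-28] → .  [on edge]
    (6,4)@(13, 9): e=[0,44,-20] → .  [on edge]
    (5,5)@(11, 11): e=[0,36,-12] → .  [on edge]
    (7,5)@(15, 11): e=[-24,48,0] → .  [on edge]
    (4,6)@(9, 13): e=[0,28,-4] → .  [on edge]
    (3,7)@(7, 15): e=[0,20,4] → .  [on edge]
    (0,8)@(1, 17): e=[24,0,0] → X  [on edge]
    (1,8)@(3, 17): e=[12,6,6] → X
    (2,8)@(5, 17): e=[0,12,12] → .  [on edge]
    (0,9)@(1, 19): e=[12,-2,14] → .
    (1,9)@(3, 19): e=[0,4,20] → .  [on edge]
    (0,10)@(1, 21): e=[0,-4,28] → .  [on edge]
  covered (2 px):
    . . . . . . . . .
    . . . . . . . . .
    . . . . . . . . .
    . . . . . . . . .
    . . . . . . . . .
    . . . . . . . . .
    . . . . . . . . .
    . . . . . . . . .
    X X . . . . . . .
    . . . . . . . . .
    . . . . . . . . .
T1:
  2·area = 108
  edge (14, 21)→(4, 12): d=(-10,-9) top-left  bias=+0
  edge (4, 12)→(16, 12): d=(12,0) top-left  bias=+0
  edge (16, 12)→(14, 21): d=(-2,9) right/bottom  bias=-1
    (3,6)@(7, 13): e=[17,12,79] → X
    (4,6)@(9, 13): e=[35,12,61] → X
    (5,6)@(11, 13): e=[53,12,43] → X
    (6,6)@(13, 13): e=[71,12,25] → X
    (7,6)@(15, 13): e=[89,12,7] → X
    (8,6)@(17, 13): e=[107,12,-11] → .
    (3,7)@(7, 15): e=[-3,36,75] → .
    (4,7)@(9, 15): e=[15,36,57] → X
    (8,7)@(17, 15): e=[87,36,-15] → .
    (4,8)@(9, 17): e=[-5,60,53] → .
    (5,8)@(11, 17): e=[13,60,35] → X
    (7,8)@(15, 17): e=[49,60,-1] → .
  covered (12 px):
    . . . . . . . . .
    . . . . . . . . .
    . . . . . . . . .
    . . . . . . . . .
    . . . . . . . . .
    . . . . . . . . .
    . . . X X X X X .
    . . . . X X X X .
    . . . . . X X . .
    . . . . . . X . .
    . . . . . . . . .
T2:
  2·area = 4
  edge (14, 4)→(16, 4): d=(2,0) top-left  bias=+0
  edge (16, 4)→(10, 6): d=(-6,2) right/bottom  bias=-1
  edge (10, 6)→(14, 4): d=(4,-2) top-left  bias=+0
    (6,2)@(13, 5): e=[2,0,2] → .  [on edge]
    (3,3)@(7, 7): e=[6,0,-2] → .  [on edge]
    (0,4)@(1, 9): e=[10,0,-6] → .  [on edge]
  covered (0 px):
    . . . . . . . . .
    . . . . . . . . .
    . . . . . . . . .
    . . . . . . . . .
    . . . . . . . . .
    . . . . . . . . .
    . . . . . . . . .
    . . . . . . . . .
    . . . . . . . . .
    . . . . . . . . .
    . . . . . . . . .
T3:
  2·area = 108
  edge (6, 20)→(6, 2): d=(0,-18) top-left  bias=+0
  edge (6, 2)→(12, 8): d=(6,6) right/bottom  bias=-1
  edge (12, 8)→(6, 20): d=(-6,12) right/bottom  bias=-1
    (2,0)@(5, 1): e=[-18,0,126] → .  [on edge]
    (3,1)@(7, 3): e=[18,0,90] → .  [on edge]
    (3,2)@(7, 5): e=[18,12,78] → X
    (4,2)@(9, 5): e=[54,0,54] → .  [on edge]
    (3,3)@(7, 7): e=[18,24,66] → X
    (4,3)@(9, 7): e=[54,12,42] → X
    (5,3)@(11, 7): e=[90,0,18] → .  [on edge]
    (3,4)@(7, 9): e=[18,36,54] → X
    (5,4)@(11, 9): e=[90,12,6] → X
    (6,4)@(13, 9): e=[126,0,-18] → .  [on edge]
    (3,5)@(7, 11): e=[18,48,42] → X
    (5,5)@(11, 11): e=[90,24,-6] → .
    (7,5)@(15, 11): e=[162,0,-54] → .  [on edge]
    (8,6)@(17, 13): e=[198,0,-90] → .  [on edge]
  covered (12 px):
    . . . . . . . . .
    . . . . . . . . .
    . . . X . . . . .
    . . . X X . . . .
    . . . X X X . . .
    . . . X X . . . .
    . . . X X . . . .
    . . . X . . . . .
    . . . X . . . . .
    . . . . . . . . .
    . . . . . . . . .

Result: [48,42,18]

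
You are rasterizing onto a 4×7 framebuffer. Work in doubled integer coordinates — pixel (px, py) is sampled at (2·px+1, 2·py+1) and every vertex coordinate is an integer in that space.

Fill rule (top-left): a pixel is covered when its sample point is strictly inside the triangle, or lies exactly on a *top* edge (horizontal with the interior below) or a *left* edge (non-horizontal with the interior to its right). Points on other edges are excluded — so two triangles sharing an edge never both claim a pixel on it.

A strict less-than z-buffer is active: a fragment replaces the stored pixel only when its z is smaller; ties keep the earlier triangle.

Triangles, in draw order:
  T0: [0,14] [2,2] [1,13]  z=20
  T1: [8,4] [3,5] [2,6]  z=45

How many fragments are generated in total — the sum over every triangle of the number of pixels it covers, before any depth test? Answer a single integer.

T0:
  2·area = 10
  edge (0, 14)→(2, 2): d=(2,-12) top-left  bias=+0
  edge (2, 2)→(1, 13): d=(-1,11) right/bottom  bias=-1
  edge (1, 13)→(0, 14): d=(-1,1) right/bottom  bias=-1
    (3,3)@(7, 7): e=[70,-60,0] → ·  [on edge]
    (0,4)@(1, 9): e=[2,4,4] → #
    (1,4)@(3, 9): e=[26,-18,2] → ·
    (2,4)@(5, 9): e=[50,-40,0] → ·  [on edge]
    (0,5)@(1, 11): e=[6,2,2] → #
    (1,5)@(3, 11): e=[30,-20,0] → ·  [on edge]
    (0,6)@(1, 13): e=[10,0,0] → ·  [on edge]
  covered (2 px):
    · · · ·
    · · · ·
    · · · ·
    · · · ·
    # · · ·
    # · · ·
    · · · ·
T1:
  2·area = 4  (B↔C swapped to make it positive)
  edge (8, 4)→(2, 6): d=(-6,2) right/bottom  bias=-1
  edge (2, 6)→(3, 5): d=(1,-1) top-left  bias=+0
  edge (3, 5)→(8, 4): d=(5,-1) top-left  bias=+0
    (3,0)@(7, 1): e=[20,0,-16] → ·  [on edge]
    (2,1)@(5, 3): e=[12,0,-8] → ·  [on edge]
    (1,2)@(3, 5): e=[4,0,0] → #  [on edge]
    (2,2)@(5, 5): e=[0,2,2] → ·  [on edge]
    (0,3)@(1, 7): e=[-4,0,8] → ·  [on edge]
    (1,3)@(3, 7): e=[-8,2,10] → ·
  covered (1 px):
    · · · ·
    · · · ·
    · # · ·
    · · · ·
    · · · ·
    · · · ·
    · · · ·

Result: 3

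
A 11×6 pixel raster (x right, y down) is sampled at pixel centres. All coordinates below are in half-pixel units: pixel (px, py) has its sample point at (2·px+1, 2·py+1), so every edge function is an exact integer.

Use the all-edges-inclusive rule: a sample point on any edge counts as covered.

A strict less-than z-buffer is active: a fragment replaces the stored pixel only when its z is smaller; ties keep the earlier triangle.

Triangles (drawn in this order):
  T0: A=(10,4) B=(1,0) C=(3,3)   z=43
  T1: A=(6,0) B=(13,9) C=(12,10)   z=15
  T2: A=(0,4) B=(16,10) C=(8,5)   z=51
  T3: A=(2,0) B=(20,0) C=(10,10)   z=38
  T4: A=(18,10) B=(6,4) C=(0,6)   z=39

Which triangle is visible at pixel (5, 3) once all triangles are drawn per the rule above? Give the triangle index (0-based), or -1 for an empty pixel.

T0:
  2·area = 19  (B↔C swapped to make it positive)
  edge (10, 4)→(3, 3): d=(-7,-1) inclusive
  edge (3, 3)→(1, 0): d=(-2,-3) inclusive
  edge (1, 0)→(10, 4): d=(9,4) inclusive
    (1,0)@(3, 1): e=[14,4,1] → █
    (2,0)@(5, 1): e=[16,10,-7] → ·
    (1,1)@(3, 3): e=[0,0,19] → █  [on edge]
    (2,1)@(5, 3): e=[2,6,11] → █
    (3,1)@(7, 3): e=[4,12,3] → █
    (4,1)@(9, 3): e=[6,18,-5] → ·
    (1,2)@(3, 5): e=[-14,-4,37] → ·
    (2,2)@(5, 5): e=[-12,2,29] → ·
    (3,2)@(7, 5): e=[-10,8,21] → ·
    (8,2)@(17, 5): e=[0,38,-19] → ·  [on edge]
    (3,4)@(7, 9): e=[-38,0,57] → ·  [on edge]
  covered (4 px):
    · █ · · · · · · · · ·
    · █ █ █ · · · · · · ·
    · · · · · · · · · · ·
    · · · · · · · · · · ·
    · · · · · · · · · · ·
    · · · · · · · · · · ·
T1:
  2·area = 16
  edge (6, 0)→(13, 9): d=(7,9) inclusive
  edge (13, 9)→(12, 10): d=(-1,1) inclusive
  edge (12, 10)→(6, 0): d=(-6,-10) inclusive
    (10,0)@(21, 1): e=[-128,0,144] → ·  [on edge]
    (9,1)@(19, 3): e=[-96,0,112] → ·  [on edge]
    (4,2)@(9, 5): e=[8,8,0] → █  [on edge]
    (5,2)@(11, 5): e=[-10,6,20] → ·
    (8,2)@(17, 5): e=[-64,0,80] → ·  [on edge]
    (4,3)@(9, 7): e=[22,6,-12] → ·
    (5,3)@(11, 7): e=[4,4,8] → █
    (6,3)@(13, 7): e=[-14,2,28] → ·
    (7,3)@(15, 7): e=[-32,0,48] → ·  [on edge]
    (5,4)@(11, 9): e=[18,2,-4] → ·
    (6,4)@(13, 9): e=[0,0,16] → █  [on edge]
    (7,4)@(15, 9): e=[-18,-2,36] → ·
    (5,5)@(11, 11): e=[32,0,-16] → ·  [on edge]
  covered (3 px):
    · · · · · · · · · · ·
    · · · · · · · · · · ·
    · · · · █ · · · · · ·
    · · · · · █ · · · · ·
    · · · · · · █ · · · ·
    · · · · · · · · · · ·
T2:
  2·area = 32  (B↔C swapped to make it positive)
  edge (0, 4)→(8, 5): d=(8,1) inclusive
  edge (8, 5)→(16, 10): d=(8,5) inclusive
  edge (16, 10)→(0, 4): d=(-16,-6) inclusive
    (1,2)@(3, 5): e=[5,25,2] → █
    (2,2)@(5, 5): e=[3,15,14] → █
    (3,2)@(7, 5): e=[1,5,26] → █
    (4,2)@(9, 5): e=[-1,-5,38] → ·
    (1,3)@(3, 7): e=[21,41,-30] → ·
    (2,3)@(5, 7): e=[19,31,-18] → ·
    (3,3)@(7, 7): e=[17,21,-6] → ·
    (4,3)@(9, 7): e=[15,11,6] → █
    (5,3)@(11, 7): e=[13,1,18] → █
    (6,3)@(13, 7): e=[11,-9,30] → ·
    (4,4)@(9, 9): e=[31,27,-26] → ·
    (5,4)@(11, 9): e=[29,17,-14] → ·
  covered (5 px):
    · · · · · · · · · · ·
    · · · · · · · · · · ·
    · █ █ █ · · · · · · ·
    · · · · █ █ · · · · ·
    · · · · · · · · · · ·
    · · · · · · · · · · ·
T3:
  2·area = 180
  edge (2, 0)→(20, 0): d=(18,0) inclusive
  edge (20, 0)→(10, 10): d=(-10,10) inclusive
  edge (10, 10)→(2, 0): d=(-8,-10) inclusive
    (1,0)@(3, 1): e=[18,160,2] → █
    (2,0)@(5, 1): e=[18,140,22] → █
    (3,0)@(7, 1): e=[18,120,42] → █
    (4,0)@(9, 1): e=[18,100,62] → █
    (5,0)@(11, 1): e=[18,80,82] → █
    (6,0)@(13, 1): e=[18,60,102] → █
    (7,0)@(15, 1): e=[18,40,122] → █
    (8,0)@(17, 1): e=[18,20,142] → █
    (9,0)@(19, 1): e=[18,0,162] → █  [on edge]
    (10,0)@(21, 1): e=[18,-20,182] → ·
    (1,1)@(3, 3): e=[54,140,-14] → ·
    (2,1)@(5, 3): e=[54,120,6] → █
    (8,1)@(17, 3): e=[54,0,126] → █  [on edge]
    (7,2)@(15, 5): e=[90,0,90] → █  [on edge]
    (6,3)@(13, 7): e=[126,0,54] → █  [on edge]
    (5,4)@(11, 9): e=[162,0,18] → █  [on edge]
    (4,5)@(9, 11): e=[198,0,-18] → ·  [on edge]
  covered (25 px):
    · █ █ █ █ █ █ █ █ █ ·
    · · █ █ █ █ █ █ █ · ·
    · · · █ █ █ █ █ · · ·
    · · · · █ █ █ · · · ·
    · · · · · █ · · · · ·
    · · · · · · · · · · ·
T4:
  2·area = 60  (B↔C swapped to make it positive)
  edge (18, 10)→(0, 6): d=(-18,-4) inclusive
  edge (0, 6)→(6, 4): d=(6,-2) inclusive
  edge (6, 4)→(18, 10): d=(12,6) inclusive
    (7,0)@(15, 1): e=[150,0,-90] → ·  [on edge]
    (4,1)@(9, 3): e=[90,0,-30] → ·  [on edge]
    (1,2)@(3, 5): e=[30,0,30] → █  [on edge]
    (2,2)@(5, 5): e=[38,4,18] → █
    (3,2)@(7, 5): e=[46,8,6] → █
    (4,2)@(9, 5): e=[54,12,-6] → ·
    (1,3)@(3, 7): e=[-6,12,54] → ·
    (2,3)@(5, 7): e=[2,16,42] → █
    (4,3)@(9, 7): e=[18,24,18] → █
    (5,3)@(11, 7): e=[26,28,6] → █
    (6,3)@(13, 7): e=[34,32,-6] → ·
    (2,4)@(5, 9): e=[-34,28,66] → ·
  covered (8 px):
    · · · · · · · · · · ·
    · · · · · · · · · · ·
    · █ █ █ · · · · · · ·
    · · █ █ █ █ · · · · ·
    · · · · · · · █ · · ·
    · · · · · · · · · · ·

Z-buffer (winner per pixel, '.' = empty):
  . 3 3 3 3 3 3 3 3 3 .
  . 0 3 3 3 3 3 3 3 . .
  . 4 4 3 1 3 3 3 . . .
  . . 4 4 3 1 3 . . . .
  . . . . . 3 1 4 . . .
  . . . . . . . . . . .

Final: 1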